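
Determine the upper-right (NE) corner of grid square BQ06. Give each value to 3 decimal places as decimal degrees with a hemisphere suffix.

Field B=1, Q=16: +1·20° lon, +16·10° lat → SW at lon -160°, lat 70°.
Square 0, 6: +0·2° lon, +6·1° lat → SW at lon -160°, lat 76°.
Cell spans 2° lon × 1° lat. NE corner is SW corner plus one full cell.
latitude 77.000° N, longitude 158.000° W.

77.000° N, 158.000° W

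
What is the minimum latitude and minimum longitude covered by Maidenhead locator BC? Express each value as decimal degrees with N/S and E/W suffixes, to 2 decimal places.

Field B=1, C=2: +1·20° lon, +2·10° lat → SW at lon -160°, lat -70°.
latitude 70.00° S, longitude 160.00° W.

70.00° S, 160.00° W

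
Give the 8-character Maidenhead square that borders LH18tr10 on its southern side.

LH18tq19

Latitude extended square 0; −1 → -1, wraps to 9, carry into subsquare.
Latitude subsquare r = 17; −1 → 16 = q.
The longitude characters are unchanged.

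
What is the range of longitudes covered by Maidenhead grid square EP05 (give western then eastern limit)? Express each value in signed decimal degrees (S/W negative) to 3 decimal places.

Field E=4, P=15: +4·20° lon, +15·10° lat → SW at lon -100°, lat 60°.
Square 0, 5: +0·2° lon, +5·1° lat → SW at lon -100°, lat 65°.
Cell spans 2° lon × 1° lat.
west -100.000, east -98.000.

-100.000, -98.000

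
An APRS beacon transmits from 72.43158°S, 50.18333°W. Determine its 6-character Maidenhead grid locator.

GB47vn

Add 180° to longitude and 90° to latitude: 129.8167, 17.5684.
Field: 129.8167/20 → 6 → G, 17.5684/10 → 1 → B; chars GB.
Square: 9.8167/2 → 4, 7.5684/1 → 7; chars 47.
Subsquare: 1.8167/0.0833333 → 21 → v, 0.5684/0.0416667 → 13 → n; chars vn.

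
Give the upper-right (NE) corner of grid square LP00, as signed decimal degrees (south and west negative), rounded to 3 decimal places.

61.000, 42.000

Field L=11, P=15: +11·20° lon, +15·10° lat → SW at lon 40°, lat 60°.
Square 0, 0: +0·2° lon, +0·1° lat → SW at lon 40°, lat 60°.
Cell spans 2° lon × 1° lat. NE corner is SW corner plus one full cell.
latitude 61.000, longitude 42.000.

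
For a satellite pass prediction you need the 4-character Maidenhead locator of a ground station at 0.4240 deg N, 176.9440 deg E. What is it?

Add 180° to longitude and 90° to latitude: 356.94, 90.42.
Field: lon ⌊356.94/20⌋ = 17 → R; lat ⌊90.42/10⌋ = 9 → J.
Square: lon ⌊16.94/2⌋ = 8; lat ⌊0.42/1⌋ = 0.

RJ80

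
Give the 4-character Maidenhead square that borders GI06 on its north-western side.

Longitude square 0; −1 → -1, wraps to 9, carry into field.
Longitude field G = 6; −1 → 5 = F.
Latitude square 6; +1 → 7.

FI97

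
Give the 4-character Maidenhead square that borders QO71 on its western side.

Longitude square 7; −1 → 6.
The latitude characters are unchanged.

QO61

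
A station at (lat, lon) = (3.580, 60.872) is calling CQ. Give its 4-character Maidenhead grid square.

Add 180° to longitude and 90° to latitude: 240.87, 93.58.
Field (20°×10°, letters A–R): 240.87/20 → 12 → M, 93.58/10 → 9 → J; chars MJ.
Square (2°×1°, digits 0–9): 0.87/2 → 0, 3.58/1 → 3; chars 03.

MJ03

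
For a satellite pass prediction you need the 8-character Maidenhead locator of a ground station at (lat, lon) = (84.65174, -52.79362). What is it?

GR34op46

Offset from 180°W / 90°S: lon 127.20638°, lat 174.65174°.
Field (20°×10°, letters A–R): lon ⌊127.20638/20⌋ = 6 → G; lat ⌊174.65174/10⌋ = 17 → R.
Square (2°×1°, digits 0–9): lon ⌊7.20638/2⌋ = 3; lat ⌊4.65174/1⌋ = 4.
Subsquare (5′×2.5′, letters a–x): lon ⌊1.20638/0.0833333⌋ = 14 → o; lat ⌊0.65174/0.0416667⌋ = 15 → p.
Extended square (30″×15″, digits 0–9): lon ⌊0.03971/0.00833333⌋ = 4; lat ⌊0.02674/0.00416667⌋ = 6.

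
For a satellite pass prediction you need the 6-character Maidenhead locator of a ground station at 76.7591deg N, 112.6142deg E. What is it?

OQ66hs

Add 180° to longitude and 90° to latitude: 292.6142, 166.7591.
Field (20°×10°, letters A–R): 292.6142/20 → 14 → O, 166.7591/10 → 16 → Q; chars OQ.
Square (2°×1°, digits 0–9): 12.6142/2 → 6, 6.7591/1 → 6; chars 66.
Subsquare (5′×2.5′, letters a–x): 0.6142/0.0833333 → 7 → h, 0.7591/0.0416667 → 18 → s; chars hs.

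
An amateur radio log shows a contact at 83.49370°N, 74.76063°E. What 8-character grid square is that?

MR73jl18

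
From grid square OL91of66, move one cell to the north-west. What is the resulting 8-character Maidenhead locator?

Longitude extended square 6; −1 → 5.
Latitude extended square 6; +1 → 7.

OL91of57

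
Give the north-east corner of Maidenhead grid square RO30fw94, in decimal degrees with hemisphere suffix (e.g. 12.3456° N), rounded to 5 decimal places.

50.93750° N, 166.50000° E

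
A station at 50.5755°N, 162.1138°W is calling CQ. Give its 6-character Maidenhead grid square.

AO80wn

Offset from 180°W / 90°S: lon 17.8862°, lat 140.5755°.
Field (20°×10°, letters A–R): lon ⌊17.8862/20⌋ = 0 → A; lat ⌊140.5755/10⌋ = 14 → O.
Square (2°×1°, digits 0–9): lon ⌊17.8862/2⌋ = 8; lat ⌊0.5755/1⌋ = 0.
Subsquare (5′×2.5′, letters a–x): lon ⌊1.8862/0.0833333⌋ = 22 → w; lat ⌊0.5755/0.0416667⌋ = 13 → n.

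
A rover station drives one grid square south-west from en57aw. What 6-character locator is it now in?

EN47xv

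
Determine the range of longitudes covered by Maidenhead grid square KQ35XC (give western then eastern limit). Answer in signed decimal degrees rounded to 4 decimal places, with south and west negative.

27.9167, 28.0000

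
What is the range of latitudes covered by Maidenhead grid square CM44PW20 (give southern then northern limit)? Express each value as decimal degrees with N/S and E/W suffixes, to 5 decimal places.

Field C=2, M=12: +2·20° lon, +12·10° lat → SW at lon -140°, lat 30°.
Square 4, 4: +4·2° lon, +4·1° lat → SW at lon -132°, lat 34°.
Subsquare p=15, w=22: +15·0.0833333° lon, +22·0.0416667° lat → SW at lon -130.75°, lat 34.9167°.
Extended square 2, 0: +2·0.00833333° lon, +0·0.00416667° lat → SW at lon -130.733°, lat 34.9167°.
Cell spans 0.00833333° lon × 0.00416667° lat.
south 34.91667° N, north 34.92083° N.

34.91667° N, 34.92083° N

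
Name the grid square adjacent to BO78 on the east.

BO88

Longitude square 7; +1 → 8.
The latitude characters are unchanged.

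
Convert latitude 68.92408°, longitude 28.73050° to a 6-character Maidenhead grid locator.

KP48iw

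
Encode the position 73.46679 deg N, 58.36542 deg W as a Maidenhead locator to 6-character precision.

GQ03tl

Add 180° to longitude and 90° to latitude: 121.6346, 163.4668.
Field: lon ⌊121.6346/20⌋ = 6 → G; lat ⌊163.4668/10⌋ = 16 → Q.
Square: lon ⌊1.6346/2⌋ = 0; lat ⌊3.4668/1⌋ = 3.
Subsquare: lon ⌊1.6346/0.0833333⌋ = 19 → t; lat ⌊0.4668/0.0416667⌋ = 11 → l.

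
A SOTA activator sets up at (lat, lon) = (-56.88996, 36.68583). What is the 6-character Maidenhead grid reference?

KD83ic

Add 180° to longitude and 90° to latitude: 216.6858, 33.1100.
Field: 216.6858/20 → 10 → K, 33.1100/10 → 3 → D; chars KD.
Square: 16.6858/2 → 8, 3.1100/1 → 3; chars 83.
Subsquare: 0.6858/0.0833333 → 8 → i, 0.1100/0.0416667 → 2 → c; chars ic.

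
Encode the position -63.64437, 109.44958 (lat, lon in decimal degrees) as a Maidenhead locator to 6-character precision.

Add 180° to longitude and 90° to latitude: 289.4496, 26.3556.
Field: lon ⌊289.4496/20⌋ = 14 → O; lat ⌊26.3556/10⌋ = 2 → C.
Square: lon ⌊9.4496/2⌋ = 4; lat ⌊6.3556/1⌋ = 6.
Subsquare: lon ⌊1.4496/0.0833333⌋ = 17 → r; lat ⌊0.3556/0.0416667⌋ = 8 → i.

OC46ri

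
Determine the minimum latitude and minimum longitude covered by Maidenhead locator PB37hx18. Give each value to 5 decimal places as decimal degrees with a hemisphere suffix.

Field P=15, B=1: +15·20° lon, +1·10° lat → SW at lon 120°, lat -80°.
Square 3, 7: +3·2° lon, +7·1° lat → SW at lon 126°, lat -73°.
Subsquare h=7, x=23: +7·0.0833333° lon, +23·0.0416667° lat → SW at lon 126.583°, lat -72.0417°.
Extended square 1, 8: +1·0.00833333° lon, +8·0.00416667° lat → SW at lon 126.592°, lat -72.0083°.
latitude 72.00833° S, longitude 126.59167° E.

72.00833° S, 126.59167° E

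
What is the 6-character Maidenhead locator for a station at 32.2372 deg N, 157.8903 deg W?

BM12bf

Offset from 180°W / 90°S: lon 22.1097°, lat 122.2372°.
Field: lon ⌊22.1097/20⌋ = 1 → B; lat ⌊122.2372/10⌋ = 12 → M.
Square: lon ⌊2.1097/2⌋ = 1; lat ⌊2.2372/1⌋ = 2.
Subsquare: lon ⌊0.1097/0.0833333⌋ = 1 → b; lat ⌊0.2372/0.0416667⌋ = 5 → f.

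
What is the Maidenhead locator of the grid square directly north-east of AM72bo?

AM72cp

Longitude subsquare b = 1; +1 → 2 = c.
Latitude subsquare o = 14; +1 → 15 = p.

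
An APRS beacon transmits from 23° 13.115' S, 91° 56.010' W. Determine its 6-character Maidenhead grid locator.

EG46as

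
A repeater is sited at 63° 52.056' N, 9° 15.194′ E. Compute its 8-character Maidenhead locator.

Add 180° to longitude and 90° to latitude: 189.25323, 153.86760.
Field: lon ⌊189.25323/20⌋ = 9 → J; lat ⌊153.86760/10⌋ = 15 → P.
Square: lon ⌊9.25323/2⌋ = 4; lat ⌊3.86760/1⌋ = 3.
Subsquare: lon ⌊1.25323/0.0833333⌋ = 15 → p; lat ⌊0.86760/0.0416667⌋ = 20 → u.
Extended square: lon ⌊0.00323/0.00833333⌋ = 0; lat ⌊0.03427/0.00416667⌋ = 8.

JP43pu08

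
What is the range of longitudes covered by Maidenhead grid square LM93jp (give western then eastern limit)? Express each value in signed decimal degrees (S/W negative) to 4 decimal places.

58.7500, 58.8333

Field L=11, M=12: +11·20° lon, +12·10° lat → SW at lon 40°, lat 30°.
Square 9, 3: +9·2° lon, +3·1° lat → SW at lon 58°, lat 33°.
Subsquare j=9, p=15: +9·0.0833333° lon, +15·0.0416667° lat → SW at lon 58.75°, lat 33.625°.
Cell spans 0.0833333° lon × 0.0416667° lat.
west 58.7500, east 58.8333.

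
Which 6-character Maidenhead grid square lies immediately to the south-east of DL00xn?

DL10am

Longitude subsquare x = 23; +1 → 24, wraps to 0 = a, carry into square.
Longitude square 0; +1 → 1.
Latitude subsquare n = 13; −1 → 12 = m.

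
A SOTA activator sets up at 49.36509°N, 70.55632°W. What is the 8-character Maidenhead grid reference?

FN49ri37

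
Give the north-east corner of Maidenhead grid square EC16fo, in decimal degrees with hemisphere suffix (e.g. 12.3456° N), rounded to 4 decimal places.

Field E=4, C=2: +4·20° lon, +2·10° lat → SW at lon -100°, lat -70°.
Square 1, 6: +1·2° lon, +6·1° lat → SW at lon -98°, lat -64°.
Subsquare f=5, o=14: +5·0.0833333° lon, +14·0.0416667° lat → SW at lon -97.5833°, lat -63.4167°.
Cell spans 0.0833333° lon × 0.0416667° lat. NE corner is SW corner plus one full cell.
latitude 63.3750° S, longitude 97.5000° W.

63.3750° S, 97.5000° W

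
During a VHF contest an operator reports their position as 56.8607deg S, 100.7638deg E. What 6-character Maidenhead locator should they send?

OD03jd

Shift to the Maidenhead origin (180°W, 90°S): lon 280.7638, lat 33.1393.
Field: 280.7638/20 → 14 → O, 33.1393/10 → 3 → D; chars OD.
Square: 0.7638/2 → 0, 3.1393/1 → 3; chars 03.
Subsquare: 0.7638/0.0833333 → 9 → j, 0.1393/0.0416667 → 3 → d; chars jd.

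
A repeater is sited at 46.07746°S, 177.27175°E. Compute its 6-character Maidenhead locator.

RE83pw

Offset from 180°W / 90°S: lon 357.2717°, lat 43.9225°.
Field: lon ⌊357.2717/20⌋ = 17 → R; lat ⌊43.9225/10⌋ = 4 → E.
Square: lon ⌊17.2717/2⌋ = 8; lat ⌊3.9225/1⌋ = 3.
Subsquare: lon ⌊1.2717/0.0833333⌋ = 15 → p; lat ⌊0.9225/0.0416667⌋ = 22 → w.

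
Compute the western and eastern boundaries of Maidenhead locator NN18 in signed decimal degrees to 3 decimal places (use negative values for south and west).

Field N=13, N=13: +13·20° lon, +13·10° lat → SW at lon 80°, lat 40°.
Square 1, 8: +1·2° lon, +8·1° lat → SW at lon 82°, lat 48°.
Cell spans 2° lon × 1° lat.
west 82.000, east 84.000.

82.000, 84.000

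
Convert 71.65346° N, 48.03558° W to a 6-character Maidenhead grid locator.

Shift to the Maidenhead origin (180°W, 90°S): lon 131.9644, lat 161.6535.
Field: 131.9644/20 → 6 → G, 161.6535/10 → 16 → Q; chars GQ.
Square: 11.9644/2 → 5, 1.6535/1 → 1; chars 51.
Subsquare: 1.9644/0.0833333 → 23 → x, 0.6535/0.0416667 → 15 → p; chars xp.

GQ51xp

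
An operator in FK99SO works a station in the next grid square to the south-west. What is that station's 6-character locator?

Longitude subsquare s = 18; −1 → 17 = r.
Latitude subsquare o = 14; −1 → 13 = n.

FK99rn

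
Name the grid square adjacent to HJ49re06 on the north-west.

HJ49qe97

Longitude extended square 0; −1 → -1, wraps to 9, carry into subsquare.
Longitude subsquare r = 17; −1 → 16 = q.
Latitude extended square 6; +1 → 7.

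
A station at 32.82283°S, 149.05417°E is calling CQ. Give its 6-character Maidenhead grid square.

QF47me

Shift to the Maidenhead origin (180°W, 90°S): lon 329.0542, lat 57.1772.
Field: lon ⌊329.0542/20⌋ = 16 → Q; lat ⌊57.1772/10⌋ = 5 → F.
Square: lon ⌊9.0542/2⌋ = 4; lat ⌊7.1772/1⌋ = 7.
Subsquare: lon ⌊1.0542/0.0833333⌋ = 12 → m; lat ⌊0.1772/0.0416667⌋ = 4 → e.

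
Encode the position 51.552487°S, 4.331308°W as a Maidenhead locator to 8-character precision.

Offset from 180°W / 90°S: lon 175.66869°, lat 38.44751°.
Field (20°×10°, letters A–R): 175.66869/20 → 8 → I, 38.44751/10 → 3 → D; chars ID.
Square (2°×1°, digits 0–9): 15.66869/2 → 7, 8.44751/1 → 8; chars 78.
Subsquare (5′×2.5′, letters a–x): 1.66869/0.0833333 → 20 → u, 0.44751/0.0416667 → 10 → k; chars uk.
Extended square (30″×15″, digits 0–9): 0.00203/0.00833333 → 0, 0.03085/0.00416667 → 7; chars 07.

ID78uk07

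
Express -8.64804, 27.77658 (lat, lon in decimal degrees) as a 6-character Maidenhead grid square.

Offset from 180°W / 90°S: lon 207.7766°, lat 81.3520°.
Field: 207.7766/20 → 10 → K, 81.3520/10 → 8 → I; chars KI.
Square: 7.7766/2 → 3, 1.3520/1 → 1; chars 31.
Subsquare: 1.7766/0.0833333 → 21 → v, 0.3520/0.0416667 → 8 → i; chars vi.

KI31vi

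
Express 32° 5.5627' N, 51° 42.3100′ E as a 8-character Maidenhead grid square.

LM52uc42

Add 180° to longitude and 90° to latitude: 231.70517, 122.09271.
Field: 231.70517/20 → 11 → L, 122.09271/10 → 12 → M; chars LM.
Square: 11.70517/2 → 5, 2.09271/1 → 2; chars 52.
Subsquare: 1.70517/0.0833333 → 20 → u, 0.09271/0.0416667 → 2 → c; chars uc.
Extended square: 0.03850/0.00833333 → 4, 0.00938/0.00416667 → 2; chars 42.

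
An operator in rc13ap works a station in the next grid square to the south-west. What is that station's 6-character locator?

RC03xo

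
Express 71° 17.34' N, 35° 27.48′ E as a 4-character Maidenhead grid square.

KQ71

Shift to the Maidenhead origin (180°W, 90°S): lon 215.46, lat 161.29.
Field: lon ⌊215.46/20⌋ = 10 → K; lat ⌊161.29/10⌋ = 16 → Q.
Square: lon ⌊15.46/2⌋ = 7; lat ⌊1.29/1⌋ = 1.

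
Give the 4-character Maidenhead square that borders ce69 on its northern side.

Latitude square 9; +1 → 10, wraps to 0, carry into field.
Latitude field E = 4; +1 → 5 = F.
The longitude characters are unchanged.

CF60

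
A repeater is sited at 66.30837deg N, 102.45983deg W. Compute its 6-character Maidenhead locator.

DP86sh

Add 180° to longitude and 90° to latitude: 77.5402, 156.3084.
Field: 77.5402/20 → 3 → D, 156.3084/10 → 15 → P; chars DP.
Square: 17.5402/2 → 8, 6.3084/1 → 6; chars 86.
Subsquare: 1.5402/0.0833333 → 18 → s, 0.3084/0.0416667 → 7 → h; chars sh.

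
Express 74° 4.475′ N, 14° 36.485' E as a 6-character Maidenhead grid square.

JQ74hb

Add 180° to longitude and 90° to latitude: 194.6081, 164.0746.
Field (20°×10°, letters A–R): 194.6081/20 → 9 → J, 164.0746/10 → 16 → Q; chars JQ.
Square (2°×1°, digits 0–9): 14.6081/2 → 7, 4.0746/1 → 4; chars 74.
Subsquare (5′×2.5′, letters a–x): 0.6081/0.0833333 → 7 → h, 0.0746/0.0416667 → 1 → b; chars hb.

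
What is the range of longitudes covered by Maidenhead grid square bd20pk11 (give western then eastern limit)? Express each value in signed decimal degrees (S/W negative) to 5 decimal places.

-154.74167, -154.73333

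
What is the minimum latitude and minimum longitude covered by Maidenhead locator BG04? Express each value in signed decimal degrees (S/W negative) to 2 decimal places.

-26.00, -160.00

Field B=1, G=6: +1·20° lon, +6·10° lat → SW at lon -160°, lat -30°.
Square 0, 4: +0·2° lon, +4·1° lat → SW at lon -160°, lat -26°.
latitude -26.00, longitude -160.00.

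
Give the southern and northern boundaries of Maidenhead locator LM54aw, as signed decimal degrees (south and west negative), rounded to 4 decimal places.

34.9167, 34.9583

Field L=11, M=12: +11·20° lon, +12·10° lat → SW at lon 40°, lat 30°.
Square 5, 4: +5·2° lon, +4·1° lat → SW at lon 50°, lat 34°.
Subsquare a=0, w=22: +0·0.0833333° lon, +22·0.0416667° lat → SW at lon 50°, lat 34.9167°.
Cell spans 0.0833333° lon × 0.0416667° lat.
south 34.9167, north 34.9583.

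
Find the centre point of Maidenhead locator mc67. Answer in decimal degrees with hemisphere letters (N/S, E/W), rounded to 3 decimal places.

Field M=12, C=2: +12·20° lon, +2·10° lat → SW at lon 60°, lat -70°.
Square 6, 7: +6·2° lon, +7·1° lat → SW at lon 72°, lat -63°.
Cell spans 2° lon × 1° lat. Centre is SW corner plus half of each.
latitude 62.500° S, longitude 73.000° E.

62.500° S, 73.000° E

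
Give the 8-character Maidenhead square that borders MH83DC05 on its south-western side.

MH83cc94

Longitude extended square 0; −1 → -1, wraps to 9, carry into subsquare.
Longitude subsquare d = 3; −1 → 2 = c.
Latitude extended square 5; −1 → 4.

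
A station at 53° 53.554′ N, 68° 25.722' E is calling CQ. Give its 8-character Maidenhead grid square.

Offset from 180°W / 90°S: lon 248.42870°, lat 143.89257°.
Field: 248.42870/20 → 12 → M, 143.89257/10 → 14 → O; chars MO.
Square: 8.42870/2 → 4, 3.89257/1 → 3; chars 43.
Subsquare: 0.42870/0.0833333 → 5 → f, 0.89257/0.0416667 → 21 → v; chars fv.
Extended square: 0.01203/0.00833333 → 1, 0.01757/0.00416667 → 4; chars 14.

MO43fv14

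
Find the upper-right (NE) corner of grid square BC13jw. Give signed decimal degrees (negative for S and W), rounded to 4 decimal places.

-66.0417, -157.1667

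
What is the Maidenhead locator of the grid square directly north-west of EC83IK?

Longitude subsquare i = 8; −1 → 7 = h.
Latitude subsquare k = 10; +1 → 11 = l.

EC83hl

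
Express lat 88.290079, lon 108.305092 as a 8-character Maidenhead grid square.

Shift to the Maidenhead origin (180°W, 90°S): lon 288.30509, lat 178.29008.
Field (20°×10°, letters A–R): 288.30509/20 → 14 → O, 178.29008/10 → 17 → R; chars OR.
Square (2°×1°, digits 0–9): 8.30509/2 → 4, 8.29008/1 → 8; chars 48.
Subsquare (5′×2.5′, letters a–x): 0.30509/0.0833333 → 3 → d, 0.29008/0.0416667 → 6 → g; chars dg.
Extended square (30″×15″, digits 0–9): 0.05509/0.00833333 → 6, 0.04008/0.00416667 → 9; chars 69.

OR48dg69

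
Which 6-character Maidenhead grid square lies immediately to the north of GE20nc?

GE20nd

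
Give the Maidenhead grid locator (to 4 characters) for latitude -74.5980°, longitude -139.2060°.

Shift to the Maidenhead origin (180°W, 90°S): lon 40.79, lat 15.40.
Field: lon ⌊40.79/20⌋ = 2 → C; lat ⌊15.40/10⌋ = 1 → B.
Square: lon ⌊0.79/2⌋ = 0; lat ⌊5.40/1⌋ = 5.

CB05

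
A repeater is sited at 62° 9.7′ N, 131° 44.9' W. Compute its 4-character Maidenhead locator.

Offset from 180°W / 90°S: lon 48.25°, lat 152.16°.
Field: lon ⌊48.25/20⌋ = 2 → C; lat ⌊152.16/10⌋ = 15 → P.
Square: lon ⌊8.25/2⌋ = 4; lat ⌊2.16/1⌋ = 2.

CP42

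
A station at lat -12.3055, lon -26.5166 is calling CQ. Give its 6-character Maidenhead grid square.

Offset from 180°W / 90°S: lon 153.4834°, lat 77.6945°.
Field (20°×10°, letters A–R): lon ⌊153.4834/20⌋ = 7 → H; lat ⌊77.6945/10⌋ = 7 → H.
Square (2°×1°, digits 0–9): lon ⌊13.4834/2⌋ = 6; lat ⌊7.6945/1⌋ = 7.
Subsquare (5′×2.5′, letters a–x): lon ⌊1.4834/0.0833333⌋ = 17 → r; lat ⌊0.6945/0.0416667⌋ = 16 → q.

HH67rq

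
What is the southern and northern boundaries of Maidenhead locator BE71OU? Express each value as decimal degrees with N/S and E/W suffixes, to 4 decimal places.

48.1667° S, 48.1250° S

Field B=1, E=4: +1·20° lon, +4·10° lat → SW at lon -160°, lat -50°.
Square 7, 1: +7·2° lon, +1·1° lat → SW at lon -146°, lat -49°.
Subsquare o=14, u=20: +14·0.0833333° lon, +20·0.0416667° lat → SW at lon -144.833°, lat -48.1667°.
Cell spans 0.0833333° lon × 0.0416667° lat.
south 48.1667° S, north 48.1250° S.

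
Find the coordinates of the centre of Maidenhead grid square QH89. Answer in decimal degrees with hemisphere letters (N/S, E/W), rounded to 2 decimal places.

10.50° S, 157.00° E

Field Q=16, H=7: +16·20° lon, +7·10° lat → SW at lon 140°, lat -20°.
Square 8, 9: +8·2° lon, +9·1° lat → SW at lon 156°, lat -11°.
Cell spans 2° lon × 1° lat. Centre is SW corner plus half of each.
latitude 10.50° S, longitude 157.00° E.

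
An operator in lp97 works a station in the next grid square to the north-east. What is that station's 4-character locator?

MP08

Longitude square 9; +1 → 10, wraps to 0, carry into field.
Longitude field L = 11; +1 → 12 = M.
Latitude square 7; +1 → 8.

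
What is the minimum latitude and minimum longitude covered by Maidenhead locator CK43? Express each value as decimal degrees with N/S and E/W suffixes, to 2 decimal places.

Field C=2, K=10: +2·20° lon, +10·10° lat → SW at lon -140°, lat 10°.
Square 4, 3: +4·2° lon, +3·1° lat → SW at lon -132°, lat 13°.
latitude 13.00° N, longitude 132.00° W.

13.00° N, 132.00° W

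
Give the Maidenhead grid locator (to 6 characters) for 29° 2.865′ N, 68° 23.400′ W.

FL59tb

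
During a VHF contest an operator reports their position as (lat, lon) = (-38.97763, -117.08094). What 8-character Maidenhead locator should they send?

Shift to the Maidenhead origin (180°W, 90°S): lon 62.91906, lat 51.02237.
Field (20°×10°, letters A–R): 62.91906/20 → 3 → D, 51.02237/10 → 5 → F; chars DF.
Square (2°×1°, digits 0–9): 2.91906/2 → 1, 1.02237/1 → 1; chars 11.
Subsquare (5′×2.5′, letters a–x): 0.91906/0.0833333 → 11 → l, 0.02237/0.0416667 → 0 → a; chars la.
Extended square (30″×15″, digits 0–9): 0.00239/0.00833333 → 0, 0.02237/0.00416667 → 5; chars 05.

DF11la05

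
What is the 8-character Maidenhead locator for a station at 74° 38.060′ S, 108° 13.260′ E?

OB45ci67

Add 180° to longitude and 90° to latitude: 288.22100, 15.36567.
Field: 288.22100/20 → 14 → O, 15.36567/10 → 1 → B; chars OB.
Square: 8.22100/2 → 4, 5.36567/1 → 5; chars 45.
Subsquare: 0.22100/0.0833333 → 2 → c, 0.36567/0.0416667 → 8 → i; chars ci.
Extended square: 0.05433/0.00833333 → 6, 0.03233/0.00416667 → 7; chars 67.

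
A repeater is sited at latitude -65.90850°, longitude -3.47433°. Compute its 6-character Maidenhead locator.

Add 180° to longitude and 90° to latitude: 176.5257, 24.0915.
Field: 176.5257/20 → 8 → I, 24.0915/10 → 2 → C; chars IC.
Square: 16.5257/2 → 8, 4.0915/1 → 4; chars 84.
Subsquare: 0.5257/0.0833333 → 6 → g, 0.0915/0.0416667 → 2 → c; chars gc.

IC84gc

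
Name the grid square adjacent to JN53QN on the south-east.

Longitude subsquare q = 16; +1 → 17 = r.
Latitude subsquare n = 13; −1 → 12 = m.

JN53rm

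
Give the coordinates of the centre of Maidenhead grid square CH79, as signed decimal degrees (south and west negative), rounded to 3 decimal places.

-10.500, -125.000

Field C=2, H=7: +2·20° lon, +7·10° lat → SW at lon -140°, lat -20°.
Square 7, 9: +7·2° lon, +9·1° lat → SW at lon -126°, lat -11°.
Cell spans 2° lon × 1° lat. Centre is SW corner plus half of each.
latitude -10.500, longitude -125.000.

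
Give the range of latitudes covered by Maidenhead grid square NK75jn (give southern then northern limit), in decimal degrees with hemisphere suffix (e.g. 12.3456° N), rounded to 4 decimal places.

Field N=13, K=10: +13·20° lon, +10·10° lat → SW at lon 80°, lat 10°.
Square 7, 5: +7·2° lon, +5·1° lat → SW at lon 94°, lat 15°.
Subsquare j=9, n=13: +9·0.0833333° lon, +13·0.0416667° lat → SW at lon 94.75°, lat 15.5417°.
Cell spans 0.0833333° lon × 0.0416667° lat.
south 15.5417° N, north 15.5833° N.

15.5417° N, 15.5833° N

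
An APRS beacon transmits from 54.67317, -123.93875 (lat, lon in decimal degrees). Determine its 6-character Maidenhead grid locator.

CO84aq

Shift to the Maidenhead origin (180°W, 90°S): lon 56.0613, lat 144.6732.
Field: 56.0613/20 → 2 → C, 144.6732/10 → 14 → O; chars CO.
Square: 16.0613/2 → 8, 4.6732/1 → 4; chars 84.
Subsquare: 0.0613/0.0833333 → 0 → a, 0.6732/0.0416667 → 16 → q; chars aq.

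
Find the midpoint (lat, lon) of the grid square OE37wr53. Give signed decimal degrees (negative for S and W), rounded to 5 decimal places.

-42.27708, 107.87917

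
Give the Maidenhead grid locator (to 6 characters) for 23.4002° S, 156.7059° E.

QG86io

Shift to the Maidenhead origin (180°W, 90°S): lon 336.7059, lat 66.5998.
Field (20°×10°, letters A–R): 336.7059/20 → 16 → Q, 66.5998/10 → 6 → G; chars QG.
Square (2°×1°, digits 0–9): 16.7059/2 → 8, 6.5998/1 → 6; chars 86.
Subsquare (5′×2.5′, letters a–x): 0.7059/0.0833333 → 8 → i, 0.5998/0.0416667 → 14 → o; chars io.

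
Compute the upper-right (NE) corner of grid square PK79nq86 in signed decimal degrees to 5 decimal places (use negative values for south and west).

19.69583, 135.15833

Field P=15, K=10: +15·20° lon, +10·10° lat → SW at lon 120°, lat 10°.
Square 7, 9: +7·2° lon, +9·1° lat → SW at lon 134°, lat 19°.
Subsquare n=13, q=16: +13·0.0833333° lon, +16·0.0416667° lat → SW at lon 135.083°, lat 19.6667°.
Extended square 8, 6: +8·0.00833333° lon, +6·0.00416667° lat → SW at lon 135.15°, lat 19.6917°.
Cell spans 0.00833333° lon × 0.00416667° lat. NE corner is SW corner plus one full cell.
latitude 19.69583, longitude 135.15833.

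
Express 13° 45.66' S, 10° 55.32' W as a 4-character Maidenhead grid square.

Add 180° to longitude and 90° to latitude: 169.08, 76.24.
Field (20°×10°, letters A–R): 169.08/20 → 8 → I, 76.24/10 → 7 → H; chars IH.
Square (2°×1°, digits 0–9): 9.08/2 → 4, 6.24/1 → 6; chars 46.

IH46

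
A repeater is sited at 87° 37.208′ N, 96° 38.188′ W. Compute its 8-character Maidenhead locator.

Offset from 180°W / 90°S: lon 83.36353°, lat 177.62013°.
Field: lon ⌊83.36353/20⌋ = 4 → E; lat ⌊177.62013/10⌋ = 17 → R.
Square: lon ⌊3.36353/2⌋ = 1; lat ⌊7.62013/1⌋ = 7.
Subsquare: lon ⌊1.36353/0.0833333⌋ = 16 → q; lat ⌊0.62013/0.0416667⌋ = 14 → o.
Extended square: lon ⌊0.03020/0.00833333⌋ = 3; lat ⌊0.03680/0.00416667⌋ = 8.

ER17qo38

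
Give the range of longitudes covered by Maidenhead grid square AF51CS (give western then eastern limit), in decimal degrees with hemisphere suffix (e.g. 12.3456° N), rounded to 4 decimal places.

169.8333° W, 169.7500° W

Field A=0, F=5: +0·20° lon, +5·10° lat → SW at lon -180°, lat -40°.
Square 5, 1: +5·2° lon, +1·1° lat → SW at lon -170°, lat -39°.
Subsquare c=2, s=18: +2·0.0833333° lon, +18·0.0416667° lat → SW at lon -169.833°, lat -38.25°.
Cell spans 0.0833333° lon × 0.0416667° lat.
west 169.8333° W, east 169.7500° W.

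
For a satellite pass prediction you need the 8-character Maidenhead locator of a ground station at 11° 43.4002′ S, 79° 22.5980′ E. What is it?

MH98qg56

Offset from 180°W / 90°S: lon 259.37663°, lat 78.27666°.
Field (20°×10°, letters A–R): lon ⌊259.37663/20⌋ = 12 → M; lat ⌊78.27666/10⌋ = 7 → H.
Square (2°×1°, digits 0–9): lon ⌊19.37663/2⌋ = 9; lat ⌊8.27666/1⌋ = 8.
Subsquare (5′×2.5′, letters a–x): lon ⌊1.37663/0.0833333⌋ = 16 → q; lat ⌊0.27666/0.0416667⌋ = 6 → g.
Extended square (30″×15″, digits 0–9): lon ⌊0.04330/0.00833333⌋ = 5; lat ⌊0.02666/0.00416667⌋ = 6.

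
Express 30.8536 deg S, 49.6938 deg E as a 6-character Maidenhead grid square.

Add 180° to longitude and 90° to latitude: 229.6938, 59.1464.
Field: 229.6938/20 → 11 → L, 59.1464/10 → 5 → F; chars LF.
Square: 9.6938/2 → 4, 9.1464/1 → 9; chars 49.
Subsquare: 1.6938/0.0833333 → 20 → u, 0.1464/0.0416667 → 3 → d; chars ud.

LF49ud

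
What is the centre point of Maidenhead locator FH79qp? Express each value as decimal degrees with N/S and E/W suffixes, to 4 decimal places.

10.3542° S, 64.6250° W

Field F=5, H=7: +5·20° lon, +7·10° lat → SW at lon -80°, lat -20°.
Square 7, 9: +7·2° lon, +9·1° lat → SW at lon -66°, lat -11°.
Subsquare q=16, p=15: +16·0.0833333° lon, +15·0.0416667° lat → SW at lon -64.6667°, lat -10.375°.
Cell spans 0.0833333° lon × 0.0416667° lat. Centre is SW corner plus half of each.
latitude 10.3542° S, longitude 64.6250° W.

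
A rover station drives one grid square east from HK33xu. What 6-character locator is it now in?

HK43au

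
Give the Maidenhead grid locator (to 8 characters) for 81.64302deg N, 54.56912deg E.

LR71gp84

Shift to the Maidenhead origin (180°W, 90°S): lon 234.56912, lat 171.64302.
Field (20°×10°, letters A–R): 234.56912/20 → 11 → L, 171.64302/10 → 17 → R; chars LR.
Square (2°×1°, digits 0–9): 14.56912/2 → 7, 1.64302/1 → 1; chars 71.
Subsquare (5′×2.5′, letters a–x): 0.56912/0.0833333 → 6 → g, 0.64302/0.0416667 → 15 → p; chars gp.
Extended square (30″×15″, digits 0–9): 0.06912/0.00833333 → 8, 0.01802/0.00416667 → 4; chars 84.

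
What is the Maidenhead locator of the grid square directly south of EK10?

EJ19

Latitude square 0; −1 → -1, wraps to 9, carry into field.
Latitude field K = 10; −1 → 9 = J.
The longitude characters are unchanged.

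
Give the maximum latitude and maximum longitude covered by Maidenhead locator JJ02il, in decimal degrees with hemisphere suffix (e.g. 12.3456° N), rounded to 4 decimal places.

2.5000° N, 0.7500° E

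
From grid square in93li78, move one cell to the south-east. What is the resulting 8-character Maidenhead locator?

IN93li87

Longitude extended square 7; +1 → 8.
Latitude extended square 8; −1 → 7.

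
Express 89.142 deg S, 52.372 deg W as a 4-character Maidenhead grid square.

GA30

Offset from 180°W / 90°S: lon 127.63°, lat 0.86°.
Field (20°×10°, letters A–R): lon ⌊127.63/20⌋ = 6 → G; lat ⌊0.86/10⌋ = 0 → A.
Square (2°×1°, digits 0–9): lon ⌊7.63/2⌋ = 3; lat ⌊0.86/1⌋ = 0.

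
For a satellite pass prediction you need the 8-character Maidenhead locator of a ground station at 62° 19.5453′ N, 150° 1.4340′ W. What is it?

BP42xh78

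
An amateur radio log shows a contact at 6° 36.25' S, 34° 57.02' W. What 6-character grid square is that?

HI23mj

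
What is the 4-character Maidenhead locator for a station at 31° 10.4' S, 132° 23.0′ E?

Add 180° to longitude and 90° to latitude: 312.38, 58.83.
Field: lon ⌊312.38/20⌋ = 15 → P; lat ⌊58.83/10⌋ = 5 → F.
Square: lon ⌊12.38/2⌋ = 6; lat ⌊8.83/1⌋ = 8.

PF68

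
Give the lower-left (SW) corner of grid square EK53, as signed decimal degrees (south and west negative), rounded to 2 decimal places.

Field E=4, K=10: +4·20° lon, +10·10° lat → SW at lon -100°, lat 10°.
Square 5, 3: +5·2° lon, +3·1° lat → SW at lon -90°, lat 13°.
latitude 13.00, longitude -90.00.

13.00, -90.00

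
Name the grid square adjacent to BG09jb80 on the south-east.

Longitude extended square 8; +1 → 9.
Latitude extended square 0; −1 → -1, wraps to 9, carry into subsquare.
Latitude subsquare b = 1; −1 → 0 = a.

BG09ja99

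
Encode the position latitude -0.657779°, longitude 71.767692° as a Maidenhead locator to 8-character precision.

MI59vi22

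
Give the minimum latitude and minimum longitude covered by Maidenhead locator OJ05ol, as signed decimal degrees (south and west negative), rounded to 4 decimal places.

Field O=14, J=9: +14·20° lon, +9·10° lat → SW at lon 100°, lat 0°.
Square 0, 5: +0·2° lon, +5·1° lat → SW at lon 100°, lat 5°.
Subsquare o=14, l=11: +14·0.0833333° lon, +11·0.0416667° lat → SW at lon 101.167°, lat 5.45833°.
latitude 5.4583, longitude 101.1667.

5.4583, 101.1667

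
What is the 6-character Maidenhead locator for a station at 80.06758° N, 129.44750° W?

CR50gb

Offset from 180°W / 90°S: lon 50.5525°, lat 170.0676°.
Field: lon ⌊50.5525/20⌋ = 2 → C; lat ⌊170.0676/10⌋ = 17 → R.
Square: lon ⌊10.5525/2⌋ = 5; lat ⌊0.0676/1⌋ = 0.
Subsquare: lon ⌊0.5525/0.0833333⌋ = 6 → g; lat ⌊0.0676/0.0416667⌋ = 1 → b.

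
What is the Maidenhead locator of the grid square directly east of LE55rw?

Longitude subsquare r = 17; +1 → 18 = s.
The latitude characters are unchanged.

LE55sw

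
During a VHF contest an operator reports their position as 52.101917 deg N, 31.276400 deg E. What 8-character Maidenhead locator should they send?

KO52pc34

Add 180° to longitude and 90° to latitude: 211.27640, 142.10192.
Field: 211.27640/20 → 10 → K, 142.10192/10 → 14 → O; chars KO.
Square: 11.27640/2 → 5, 2.10192/1 → 2; chars 52.
Subsquare: 1.27640/0.0833333 → 15 → p, 0.10192/0.0416667 → 2 → c; chars pc.
Extended square: 0.02640/0.00833333 → 3, 0.01858/0.00416667 → 4; chars 34.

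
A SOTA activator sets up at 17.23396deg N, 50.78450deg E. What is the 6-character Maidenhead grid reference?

LK57jf

Add 180° to longitude and 90° to latitude: 230.7845, 107.2340.
Field: lon ⌊230.7845/20⌋ = 11 → L; lat ⌊107.2340/10⌋ = 10 → K.
Square: lon ⌊10.7845/2⌋ = 5; lat ⌊7.2340/1⌋ = 7.
Subsquare: lon ⌊0.7845/0.0833333⌋ = 9 → j; lat ⌊0.2340/0.0416667⌋ = 5 → f.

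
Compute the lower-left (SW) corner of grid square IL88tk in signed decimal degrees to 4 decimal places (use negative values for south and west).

Field I=8, L=11: +8·20° lon, +11·10° lat → SW at lon -20°, lat 20°.
Square 8, 8: +8·2° lon, +8·1° lat → SW at lon -4°, lat 28°.
Subsquare t=19, k=10: +19·0.0833333° lon, +10·0.0416667° lat → SW at lon -2.41667°, lat 28.4167°.
latitude 28.4167, longitude -2.4167.

28.4167, -2.4167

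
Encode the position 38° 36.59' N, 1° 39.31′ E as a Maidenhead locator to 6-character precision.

Add 180° to longitude and 90° to latitude: 181.6552, 128.6098.
Field (20°×10°, letters A–R): 181.6552/20 → 9 → J, 128.6098/10 → 12 → M; chars JM.
Square (2°×1°, digits 0–9): 1.6552/2 → 0, 8.6098/1 → 8; chars 08.
Subsquare (5′×2.5′, letters a–x): 1.6552/0.0833333 → 19 → t, 0.6098/0.0416667 → 14 → o; chars to.

JM08to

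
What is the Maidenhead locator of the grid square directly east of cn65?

Longitude square 6; +1 → 7.
The latitude characters are unchanged.

CN75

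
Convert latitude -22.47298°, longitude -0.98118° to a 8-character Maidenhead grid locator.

Shift to the Maidenhead origin (180°W, 90°S): lon 179.01882, lat 67.52702.
Field: lon ⌊179.01882/20⌋ = 8 → I; lat ⌊67.52702/10⌋ = 6 → G.
Square: lon ⌊19.01882/2⌋ = 9; lat ⌊7.52702/1⌋ = 7.
Subsquare: lon ⌊1.01882/0.0833333⌋ = 12 → m; lat ⌊0.52702/0.0416667⌋ = 12 → m.
Extended square: lon ⌊0.01882/0.00833333⌋ = 2; lat ⌊0.02702/0.00416667⌋ = 6.

IG97mm26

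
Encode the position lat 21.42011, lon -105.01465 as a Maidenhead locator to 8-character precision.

Shift to the Maidenhead origin (180°W, 90°S): lon 74.98535, lat 111.42011.
Field: lon ⌊74.98535/20⌋ = 3 → D; lat ⌊111.42011/10⌋ = 11 → L.
Square: lon ⌊14.98535/2⌋ = 7; lat ⌊1.42011/1⌋ = 1.
Subsquare: lon ⌊0.98535/0.0833333⌋ = 11 → l; lat ⌊0.42011/0.0416667⌋ = 10 → k.
Extended square: lon ⌊0.06868/0.00833333⌋ = 8; lat ⌊0.00344/0.00416667⌋ = 0.

DL71lk80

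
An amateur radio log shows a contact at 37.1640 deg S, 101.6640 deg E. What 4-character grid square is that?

OF02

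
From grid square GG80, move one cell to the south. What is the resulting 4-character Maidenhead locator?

GF89

Latitude square 0; −1 → -1, wraps to 9, carry into field.
Latitude field G = 6; −1 → 5 = F.
The longitude characters are unchanged.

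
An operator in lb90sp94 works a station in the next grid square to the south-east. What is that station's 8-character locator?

Longitude extended square 9; +1 → 10, wraps to 0, carry into subsquare.
Longitude subsquare s = 18; +1 → 19 = t.
Latitude extended square 4; −1 → 3.

LB90tp03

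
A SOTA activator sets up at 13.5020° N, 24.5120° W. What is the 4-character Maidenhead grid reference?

Offset from 180°W / 90°S: lon 155.49°, lat 103.50°.
Field (20°×10°, letters A–R): lon ⌊155.49/20⌋ = 7 → H; lat ⌊103.50/10⌋ = 10 → K.
Square (2°×1°, digits 0–9): lon ⌊15.49/2⌋ = 7; lat ⌊3.50/1⌋ = 3.

HK73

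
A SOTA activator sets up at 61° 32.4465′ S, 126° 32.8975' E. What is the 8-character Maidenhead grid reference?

PC38gl50

Add 180° to longitude and 90° to latitude: 306.54829, 28.45923.
Field: lon ⌊306.54829/20⌋ = 15 → P; lat ⌊28.45923/10⌋ = 2 → C.
Square: lon ⌊6.54829/2⌋ = 3; lat ⌊8.45923/1⌋ = 8.
Subsquare: lon ⌊0.54829/0.0833333⌋ = 6 → g; lat ⌊0.45923/0.0416667⌋ = 11 → l.
Extended square: lon ⌊0.04829/0.00833333⌋ = 5; lat ⌊0.00089/0.00416667⌋ = 0.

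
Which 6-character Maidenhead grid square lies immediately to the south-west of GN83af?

Longitude subsquare a = 0; −1 → -1, wraps to 23 = x, carry into square.
Longitude square 8; −1 → 7.
Latitude subsquare f = 5; −1 → 4 = e.

GN73xe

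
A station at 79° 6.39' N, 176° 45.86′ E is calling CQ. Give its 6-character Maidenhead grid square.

RQ89jc

Offset from 180°W / 90°S: lon 356.7643°, lat 169.1065°.
Field (20°×10°, letters A–R): lon ⌊356.7643/20⌋ = 17 → R; lat ⌊169.1065/10⌋ = 16 → Q.
Square (2°×1°, digits 0–9): lon ⌊16.7643/2⌋ = 8; lat ⌊9.1065/1⌋ = 9.
Subsquare (5′×2.5′, letters a–x): lon ⌊0.7643/0.0833333⌋ = 9 → j; lat ⌊0.1065/0.0416667⌋ = 2 → c.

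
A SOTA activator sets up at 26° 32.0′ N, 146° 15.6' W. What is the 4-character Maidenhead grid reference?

Add 180° to longitude and 90° to latitude: 33.74, 116.53.
Field: 33.74/20 → 1 → B, 116.53/10 → 11 → L; chars BL.
Square: 13.74/2 → 6, 6.53/1 → 6; chars 66.

BL66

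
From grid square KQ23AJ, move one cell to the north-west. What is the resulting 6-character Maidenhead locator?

KQ13xk

Longitude subsquare a = 0; −1 → -1, wraps to 23 = x, carry into square.
Longitude square 2; −1 → 1.
Latitude subsquare j = 9; +1 → 10 = k.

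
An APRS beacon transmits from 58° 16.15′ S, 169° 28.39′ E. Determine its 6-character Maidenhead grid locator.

RD41rr

Shift to the Maidenhead origin (180°W, 90°S): lon 349.4732, lat 31.7308.
Field (20°×10°, letters A–R): 349.4732/20 → 17 → R, 31.7308/10 → 3 → D; chars RD.
Square (2°×1°, digits 0–9): 9.4732/2 → 4, 1.7308/1 → 1; chars 41.
Subsquare (5′×2.5′, letters a–x): 1.4732/0.0833333 → 17 → r, 0.7308/0.0416667 → 17 → r; chars rr.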